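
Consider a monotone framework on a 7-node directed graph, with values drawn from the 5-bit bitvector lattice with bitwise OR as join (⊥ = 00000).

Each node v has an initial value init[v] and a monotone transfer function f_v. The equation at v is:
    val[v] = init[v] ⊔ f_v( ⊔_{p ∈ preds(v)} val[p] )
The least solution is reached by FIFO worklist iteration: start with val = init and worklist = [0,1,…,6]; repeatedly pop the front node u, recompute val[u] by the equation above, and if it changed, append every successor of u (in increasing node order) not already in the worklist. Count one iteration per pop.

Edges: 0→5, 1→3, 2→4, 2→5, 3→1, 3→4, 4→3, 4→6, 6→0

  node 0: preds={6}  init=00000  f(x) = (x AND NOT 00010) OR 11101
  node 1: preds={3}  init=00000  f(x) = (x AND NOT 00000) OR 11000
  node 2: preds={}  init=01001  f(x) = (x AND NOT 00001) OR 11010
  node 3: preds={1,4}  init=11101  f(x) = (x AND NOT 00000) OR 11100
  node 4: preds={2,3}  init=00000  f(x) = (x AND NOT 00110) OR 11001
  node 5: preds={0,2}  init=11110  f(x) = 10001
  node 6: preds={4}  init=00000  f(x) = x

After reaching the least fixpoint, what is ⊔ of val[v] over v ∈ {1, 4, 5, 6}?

Trace (9 dequeues):
  [1] u=0 | in 00000 | out 11101 | prev 00000 | push {}
  [2] u=1 | in 11101 | out 11101 | prev 00000 | push {}
  [3] u=2 | in 00000 | out 11011 | prev 01001 | push {}
  [4] u=3 | in 11101 | out 11101 | ==
  [5] u=4 | in 11111 | out 11001 | prev 00000 | push {3}
  [6] u=5 | in 11111 | out 11111 | prev 11110 | push {}
  [7] u=6 | in 11001 | out 11001 | prev 00000 | push {0}
  [8] u=3 | in 11101 | out 11101 | ==
  [9] u=0 | in 11001 | out 11101 | ==

Converged values:
  [0] 11101
  [1] 11101
  [2] 11011
  [3] 11101
  [4] 11001
  [5] 11111
  [6] 11001

11111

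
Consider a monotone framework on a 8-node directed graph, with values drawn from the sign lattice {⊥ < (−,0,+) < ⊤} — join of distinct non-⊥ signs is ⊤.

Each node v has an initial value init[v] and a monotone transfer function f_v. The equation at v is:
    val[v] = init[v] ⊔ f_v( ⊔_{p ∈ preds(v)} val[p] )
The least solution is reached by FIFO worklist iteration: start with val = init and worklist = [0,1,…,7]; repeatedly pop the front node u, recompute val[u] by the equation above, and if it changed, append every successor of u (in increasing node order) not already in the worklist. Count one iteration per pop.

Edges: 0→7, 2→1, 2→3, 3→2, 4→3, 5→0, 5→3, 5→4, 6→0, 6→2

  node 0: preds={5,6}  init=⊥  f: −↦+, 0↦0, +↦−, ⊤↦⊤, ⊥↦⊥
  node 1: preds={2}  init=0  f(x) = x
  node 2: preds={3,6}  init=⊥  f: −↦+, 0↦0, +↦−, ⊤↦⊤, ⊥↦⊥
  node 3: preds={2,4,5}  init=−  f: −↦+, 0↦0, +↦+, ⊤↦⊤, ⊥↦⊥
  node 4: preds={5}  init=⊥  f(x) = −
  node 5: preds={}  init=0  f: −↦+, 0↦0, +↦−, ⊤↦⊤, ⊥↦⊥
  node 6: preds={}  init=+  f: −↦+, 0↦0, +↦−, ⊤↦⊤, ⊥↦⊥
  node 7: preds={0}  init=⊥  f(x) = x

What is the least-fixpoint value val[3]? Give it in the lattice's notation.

Iteration log — 11 steps:
  step 1. node 0  ⊔preds=⊤  new=⊤  old=⊥  +wl: 
  step 2. node 1  ⊔preds=⊥  new=0  stable
  step 3. node 2  ⊔preds=⊤  new=⊤  old=⊥  +wl: 1
  step 4. node 3  ⊔preds=⊤  new=⊤  old=−  +wl: 2
  step 5. node 4  ⊔preds=0  new=−  old=⊥  +wl: 3
  step 6. node 5  ⊔preds=⊥  new=0  stable
  step 7. node 6  ⊔preds=⊥  new=+  stable
  step 8. node 7  ⊔preds=⊤  new=⊤  old=⊥  +wl: 
  step 9. node 1  ⊔preds=⊤  new=⊤  old=0  +wl: 
  step 10. node 2  ⊔preds=⊤  new=⊤  stable
  step 11. node 3  ⊔preds=⊤  new=⊤  stable

Least fixpoint reached:
  node 0: ⊤
  node 1: ⊤
  node 2: ⊤
  node 3: ⊤
  node 4: −
  node 5: 0
  node 6: +
  node 7: ⊤

⊤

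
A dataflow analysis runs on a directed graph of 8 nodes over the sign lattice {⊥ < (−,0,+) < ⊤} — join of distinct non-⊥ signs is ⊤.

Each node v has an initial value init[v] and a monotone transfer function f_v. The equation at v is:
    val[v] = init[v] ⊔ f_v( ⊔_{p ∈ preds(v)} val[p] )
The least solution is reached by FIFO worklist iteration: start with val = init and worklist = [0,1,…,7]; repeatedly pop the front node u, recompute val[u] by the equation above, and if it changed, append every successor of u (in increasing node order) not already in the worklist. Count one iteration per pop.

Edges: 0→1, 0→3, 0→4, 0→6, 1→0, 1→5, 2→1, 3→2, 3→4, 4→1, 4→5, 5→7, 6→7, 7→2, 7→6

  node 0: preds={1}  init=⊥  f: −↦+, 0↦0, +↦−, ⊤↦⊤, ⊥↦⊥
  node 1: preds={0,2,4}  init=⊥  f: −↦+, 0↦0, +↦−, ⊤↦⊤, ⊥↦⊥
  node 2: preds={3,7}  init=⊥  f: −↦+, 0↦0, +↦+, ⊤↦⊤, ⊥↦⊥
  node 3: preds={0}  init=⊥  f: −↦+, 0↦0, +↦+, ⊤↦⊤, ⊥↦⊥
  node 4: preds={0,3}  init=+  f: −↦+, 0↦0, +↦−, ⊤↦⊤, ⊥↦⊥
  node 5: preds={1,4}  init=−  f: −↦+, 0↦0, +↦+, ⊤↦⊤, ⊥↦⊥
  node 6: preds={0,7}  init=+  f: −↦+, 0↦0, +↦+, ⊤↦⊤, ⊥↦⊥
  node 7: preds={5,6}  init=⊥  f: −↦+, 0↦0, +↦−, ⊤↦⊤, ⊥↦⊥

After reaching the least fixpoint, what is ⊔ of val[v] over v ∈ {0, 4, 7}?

⊤

Iteration log — 23 steps:
  step 1. node 0  ⊔preds=⊥  new=⊥  stable
  step 2. node 1  ⊔preds=+  new=−  old=⊥  +wl: 0
  step 3. node 2  ⊔preds=⊥  new=⊥  stable
  step 4. node 3  ⊔preds=⊥  new=⊥  stable
  step 5. node 4  ⊔preds=⊥  new=+  stable
  step 6. node 5  ⊔preds=⊤  new=⊤  old=−  +wl: 
  step 7. node 6  ⊔preds=⊥  new=+  stable
  step 8. node 7  ⊔preds=⊤  new=⊤  old=⊥  +wl: 2,6
  step 9. node 0  ⊔preds=−  new=+  old=⊥  +wl: 1,3,4
  step 10. node 2  ⊔preds=⊤  new=⊤  old=⊥  +wl: 
  step 11. node 6  ⊔preds=⊤  new=⊤  old=+  +wl: 7
  step 12. node 1  ⊔preds=⊤  new=⊤  old=−  +wl: 0,5
  step 13. node 3  ⊔preds=+  new=+  old=⊥  +wl: 2
  step 14. node 4  ⊔preds=+  new=⊤  old=+  +wl: 1
  step 15. node 7  ⊔preds=⊤  new=⊤  stable
  step 16. node 0  ⊔preds=⊤  new=⊤  old=+  +wl: 3,4,6
  step 17. node 5  ⊔preds=⊤  new=⊤  stable
  step 18. node 2  ⊔preds=⊤  new=⊤  stable
  step 19. node 1  ⊔preds=⊤  new=⊤  stable
  step 20. node 3  ⊔preds=⊤  new=⊤  old=+  +wl: 2
  step 21. node 4  ⊔preds=⊤  new=⊤  stable
  step 22. node 6  ⊔preds=⊤  new=⊤  stable
  step 23. node 2  ⊔preds=⊤  new=⊤  stable

Least fixpoint reached:
  node 0: ⊤
  node 1: ⊤
  node 2: ⊤
  node 3: ⊤
  node 4: ⊤
  node 5: ⊤
  node 6: ⊤
  node 7: ⊤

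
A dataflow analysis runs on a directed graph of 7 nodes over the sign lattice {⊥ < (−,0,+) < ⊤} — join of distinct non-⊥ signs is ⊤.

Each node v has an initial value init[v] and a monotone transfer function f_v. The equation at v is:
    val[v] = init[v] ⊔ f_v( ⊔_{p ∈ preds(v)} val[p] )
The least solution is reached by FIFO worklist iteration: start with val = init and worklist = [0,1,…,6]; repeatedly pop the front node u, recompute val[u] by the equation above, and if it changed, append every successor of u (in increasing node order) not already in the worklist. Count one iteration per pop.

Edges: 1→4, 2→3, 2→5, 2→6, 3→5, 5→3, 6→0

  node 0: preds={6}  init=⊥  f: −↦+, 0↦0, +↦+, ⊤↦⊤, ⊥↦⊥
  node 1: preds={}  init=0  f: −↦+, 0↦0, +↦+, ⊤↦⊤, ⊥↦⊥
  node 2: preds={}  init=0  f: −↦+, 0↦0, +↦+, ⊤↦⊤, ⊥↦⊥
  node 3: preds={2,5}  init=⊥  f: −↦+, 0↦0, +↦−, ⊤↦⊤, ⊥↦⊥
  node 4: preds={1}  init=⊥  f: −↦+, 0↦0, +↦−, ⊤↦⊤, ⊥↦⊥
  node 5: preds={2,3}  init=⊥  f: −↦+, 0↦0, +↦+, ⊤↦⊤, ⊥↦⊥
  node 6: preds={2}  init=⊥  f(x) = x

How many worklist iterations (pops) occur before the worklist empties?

Worklist (9 pops):
  #1 pop 0: in=⊥ → ⊥ (no change)
  #2 pop 1: in=⊥ → 0 (no change)
  #3 pop 2: in=⊥ → 0 (no change)
  #4 pop 3: in=0 → 0 (was ⊥); enqueue []
  #5 pop 4: in=0 → 0 (was ⊥); enqueue []
  #6 pop 5: in=0 → 0 (was ⊥); enqueue [3]
  #7 pop 6: in=0 → 0 (was ⊥); enqueue [0]
  #8 pop 3: in=0 → 0 (no change)
  #9 pop 0: in=0 → 0 (was ⊥); enqueue []

Fixpoint:
  val[0] = 0
  val[1] = 0
  val[2] = 0
  val[3] = 0
  val[4] = 0
  val[5] = 0
  val[6] = 0

9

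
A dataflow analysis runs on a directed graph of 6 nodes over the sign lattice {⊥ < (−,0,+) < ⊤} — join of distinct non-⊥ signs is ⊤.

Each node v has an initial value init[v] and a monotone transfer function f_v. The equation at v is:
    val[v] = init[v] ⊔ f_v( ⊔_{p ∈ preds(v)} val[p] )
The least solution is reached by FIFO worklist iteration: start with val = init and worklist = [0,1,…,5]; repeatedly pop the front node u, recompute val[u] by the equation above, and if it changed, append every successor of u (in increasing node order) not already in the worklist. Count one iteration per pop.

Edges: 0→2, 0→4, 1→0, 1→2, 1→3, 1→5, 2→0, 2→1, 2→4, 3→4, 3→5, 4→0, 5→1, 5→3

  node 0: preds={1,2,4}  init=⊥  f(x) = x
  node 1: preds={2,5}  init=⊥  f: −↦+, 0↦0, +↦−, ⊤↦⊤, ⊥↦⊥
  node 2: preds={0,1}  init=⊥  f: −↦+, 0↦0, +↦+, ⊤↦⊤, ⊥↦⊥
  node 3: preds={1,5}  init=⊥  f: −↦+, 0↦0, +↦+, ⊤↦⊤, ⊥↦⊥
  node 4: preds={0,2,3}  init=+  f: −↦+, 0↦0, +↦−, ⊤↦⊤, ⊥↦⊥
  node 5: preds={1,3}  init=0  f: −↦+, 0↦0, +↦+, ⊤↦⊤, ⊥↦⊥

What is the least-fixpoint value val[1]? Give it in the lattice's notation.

Worklist (16 pops):
  #1 pop 0: in=+ → + (was ⊥); enqueue []
  #2 pop 1: in=0 → 0 (was ⊥); enqueue [0]
  #3 pop 2: in=⊤ → ⊤ (was ⊥); enqueue [1]
  #4 pop 3: in=0 → 0 (was ⊥); enqueue []
  #5 pop 4: in=⊤ → ⊤ (was +); enqueue []
  #6 pop 5: in=0 → 0 (no change)
  #7 pop 0: in=⊤ → ⊤ (was +); enqueue [2,4]
  #8 pop 1: in=⊤ → ⊤ (was 0); enqueue [0,3,5]
  #9 pop 2: in=⊤ → ⊤ (no change)
  #10 pop 4: in=⊤ → ⊤ (no change)
  #11 pop 0: in=⊤ → ⊤ (no change)
  #12 pop 3: in=⊤ → ⊤ (was 0); enqueue [4]
  #13 pop 5: in=⊤ → ⊤ (was 0); enqueue [1,3]
  #14 pop 4: in=⊤ → ⊤ (no change)
  #15 pop 1: in=⊤ → ⊤ (no change)
  #16 pop 3: in=⊤ → ⊤ (no change)

Fixpoint:
  val[0] = ⊤
  val[1] = ⊤
  val[2] = ⊤
  val[3] = ⊤
  val[4] = ⊤
  val[5] = ⊤

⊤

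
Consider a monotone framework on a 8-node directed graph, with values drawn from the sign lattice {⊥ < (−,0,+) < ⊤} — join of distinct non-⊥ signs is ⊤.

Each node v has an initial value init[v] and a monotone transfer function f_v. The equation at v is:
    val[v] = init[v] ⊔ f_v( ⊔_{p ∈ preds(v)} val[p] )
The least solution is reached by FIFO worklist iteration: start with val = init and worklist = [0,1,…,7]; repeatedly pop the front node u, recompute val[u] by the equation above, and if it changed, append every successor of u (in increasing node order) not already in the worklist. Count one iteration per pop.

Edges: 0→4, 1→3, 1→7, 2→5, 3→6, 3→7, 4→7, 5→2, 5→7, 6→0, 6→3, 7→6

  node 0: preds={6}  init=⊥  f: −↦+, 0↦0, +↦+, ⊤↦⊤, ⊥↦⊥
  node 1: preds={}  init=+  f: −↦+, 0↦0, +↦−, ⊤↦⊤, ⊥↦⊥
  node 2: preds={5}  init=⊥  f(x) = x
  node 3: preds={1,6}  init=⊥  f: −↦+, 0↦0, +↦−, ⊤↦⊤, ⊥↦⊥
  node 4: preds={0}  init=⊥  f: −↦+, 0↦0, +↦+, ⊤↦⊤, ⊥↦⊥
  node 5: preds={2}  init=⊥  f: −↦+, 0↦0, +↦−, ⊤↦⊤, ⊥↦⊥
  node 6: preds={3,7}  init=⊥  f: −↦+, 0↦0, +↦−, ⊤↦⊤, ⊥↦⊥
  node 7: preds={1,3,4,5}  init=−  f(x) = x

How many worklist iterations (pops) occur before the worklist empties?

Iteration log — 18 steps:
  step 1. node 0  ⊔preds=⊥  new=⊥  stable
  step 2. node 1  ⊔preds=⊥  new=+  stable
  step 3. node 2  ⊔preds=⊥  new=⊥  stable
  step 4. node 3  ⊔preds=+  new=−  old=⊥  +wl: 
  step 5. node 4  ⊔preds=⊥  new=⊥  stable
  step 6. node 5  ⊔preds=⊥  new=⊥  stable
  step 7. node 6  ⊔preds=−  new=+  old=⊥  +wl: 0,3
  step 8. node 7  ⊔preds=⊤  new=⊤  old=−  +wl: 6
  step 9. node 0  ⊔preds=+  new=+  old=⊥  +wl: 4
  step 10. node 3  ⊔preds=+  new=−  stable
  step 11. node 6  ⊔preds=⊤  new=⊤  old=+  +wl: 0,3
  step 12. node 4  ⊔preds=+  new=+  old=⊥  +wl: 7
  step 13. node 0  ⊔preds=⊤  new=⊤  old=+  +wl: 4
  step 14. node 3  ⊔preds=⊤  new=⊤  old=−  +wl: 6
  step 15. node 7  ⊔preds=⊤  new=⊤  stable
  step 16. node 4  ⊔preds=⊤  new=⊤  old=+  +wl: 7
  step 17. node 6  ⊔preds=⊤  new=⊤  stable
  step 18. node 7  ⊔preds=⊤  new=⊤  stable

Least fixpoint reached:
  node 0: ⊤
  node 1: +
  node 2: ⊥
  node 3: ⊤
  node 4: ⊤
  node 5: ⊥
  node 6: ⊤
  node 7: ⊤

18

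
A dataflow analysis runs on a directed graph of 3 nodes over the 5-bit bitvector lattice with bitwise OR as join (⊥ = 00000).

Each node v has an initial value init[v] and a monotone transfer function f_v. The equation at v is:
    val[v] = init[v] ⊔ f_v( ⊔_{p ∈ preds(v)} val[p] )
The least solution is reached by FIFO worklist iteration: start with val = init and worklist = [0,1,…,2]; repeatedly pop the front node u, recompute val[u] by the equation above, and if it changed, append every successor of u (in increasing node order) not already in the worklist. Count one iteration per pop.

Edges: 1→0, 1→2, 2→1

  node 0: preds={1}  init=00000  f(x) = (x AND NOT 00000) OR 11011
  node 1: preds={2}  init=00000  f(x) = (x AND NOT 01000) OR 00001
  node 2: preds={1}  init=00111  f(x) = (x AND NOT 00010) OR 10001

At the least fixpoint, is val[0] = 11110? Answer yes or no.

no

Worklist (7 pops):
  #1 pop 0: in=00000 → 11011 (was 00000); enqueue []
  #2 pop 1: in=00111 → 00111 (was 00000); enqueue [0]
  #3 pop 2: in=00111 → 10111 (was 00111); enqueue [1]
  #4 pop 0: in=00111 → 11111 (was 11011); enqueue []
  #5 pop 1: in=10111 → 10111 (was 00111); enqueue [0,2]
  #6 pop 0: in=10111 → 11111 (no change)
  #7 pop 2: in=10111 → 10111 (no change)

Fixpoint:
  val[0] = 11111
  val[1] = 10111
  val[2] = 10111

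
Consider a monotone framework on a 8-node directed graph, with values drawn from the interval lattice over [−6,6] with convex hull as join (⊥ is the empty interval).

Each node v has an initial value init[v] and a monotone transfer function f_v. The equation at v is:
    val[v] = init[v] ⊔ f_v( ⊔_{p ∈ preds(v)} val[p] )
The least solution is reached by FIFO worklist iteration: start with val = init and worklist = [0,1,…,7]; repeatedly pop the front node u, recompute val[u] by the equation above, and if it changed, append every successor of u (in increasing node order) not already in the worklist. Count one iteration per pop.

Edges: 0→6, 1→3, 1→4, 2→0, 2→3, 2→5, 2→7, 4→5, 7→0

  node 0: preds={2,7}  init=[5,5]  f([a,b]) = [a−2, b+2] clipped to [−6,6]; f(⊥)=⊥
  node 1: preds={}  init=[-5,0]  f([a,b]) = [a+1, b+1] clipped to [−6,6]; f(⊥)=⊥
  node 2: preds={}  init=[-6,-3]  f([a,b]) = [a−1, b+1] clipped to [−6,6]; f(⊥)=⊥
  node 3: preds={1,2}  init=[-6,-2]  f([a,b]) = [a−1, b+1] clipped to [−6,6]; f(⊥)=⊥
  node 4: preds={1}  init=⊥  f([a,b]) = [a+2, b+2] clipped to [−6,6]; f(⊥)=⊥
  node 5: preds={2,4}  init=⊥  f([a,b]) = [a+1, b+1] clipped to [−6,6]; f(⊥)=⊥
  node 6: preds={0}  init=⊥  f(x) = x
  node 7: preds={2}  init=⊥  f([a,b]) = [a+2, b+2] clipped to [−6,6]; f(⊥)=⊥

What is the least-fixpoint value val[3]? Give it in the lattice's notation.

Iteration log — 9 steps:
  step 1. node 0  ⊔preds=[-6,-3]  new=[-6,5]  old=[5,5]  +wl: 
  step 2. node 1  ⊔preds=⊥  new=[-5,0]  stable
  step 3. node 2  ⊔preds=⊥  new=[-6,-3]  stable
  step 4. node 3  ⊔preds=[-6,0]  new=[-6,1]  old=[-6,-2]  +wl: 
  step 5. node 4  ⊔preds=[-5,0]  new=[-3,2]  old=⊥  +wl: 
  step 6. node 5  ⊔preds=[-6,2]  new=[-5,3]  old=⊥  +wl: 
  step 7. node 6  ⊔preds=[-6,5]  new=[-6,5]  old=⊥  +wl: 
  step 8. node 7  ⊔preds=[-6,-3]  new=[-4,-1]  old=⊥  +wl: 0
  step 9. node 0  ⊔preds=[-6,-1]  new=[-6,5]  stable

Least fixpoint reached:
  node 0: [-6,5]
  node 1: [-5,0]
  node 2: [-6,-3]
  node 3: [-6,1]
  node 4: [-3,2]
  node 5: [-5,3]
  node 6: [-6,5]
  node 7: [-4,-1]

[-6,1]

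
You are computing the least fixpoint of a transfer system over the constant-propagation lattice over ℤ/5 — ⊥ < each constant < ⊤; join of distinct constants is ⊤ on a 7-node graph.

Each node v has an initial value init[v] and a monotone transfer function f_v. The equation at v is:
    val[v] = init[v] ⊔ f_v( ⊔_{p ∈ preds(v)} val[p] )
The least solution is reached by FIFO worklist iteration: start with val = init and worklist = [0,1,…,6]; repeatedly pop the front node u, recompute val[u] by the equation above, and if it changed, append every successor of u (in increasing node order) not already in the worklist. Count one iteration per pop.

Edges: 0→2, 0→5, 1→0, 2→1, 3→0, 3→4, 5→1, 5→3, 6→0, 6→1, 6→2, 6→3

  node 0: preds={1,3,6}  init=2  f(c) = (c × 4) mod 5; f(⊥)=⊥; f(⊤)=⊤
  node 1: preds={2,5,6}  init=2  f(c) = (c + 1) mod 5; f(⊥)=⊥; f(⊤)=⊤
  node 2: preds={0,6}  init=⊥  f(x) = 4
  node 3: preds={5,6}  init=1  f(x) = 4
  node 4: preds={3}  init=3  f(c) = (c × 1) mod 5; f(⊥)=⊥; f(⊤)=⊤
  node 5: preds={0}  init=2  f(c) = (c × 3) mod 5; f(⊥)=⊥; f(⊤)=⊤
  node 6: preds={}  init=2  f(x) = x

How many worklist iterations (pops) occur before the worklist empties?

Worklist (10 pops):
  #1 pop 0: in=⊤ → ⊤ (was 2); enqueue []
  #2 pop 1: in=2 → ⊤ (was 2); enqueue [0]
  #3 pop 2: in=⊤ → 4 (was ⊥); enqueue [1]
  #4 pop 3: in=2 → ⊤ (was 1); enqueue []
  #5 pop 4: in=⊤ → ⊤ (was 3); enqueue []
  #6 pop 5: in=⊤ → ⊤ (was 2); enqueue [3]
  #7 pop 6: in=⊥ → 2 (no change)
  #8 pop 0: in=⊤ → ⊤ (no change)
  #9 pop 1: in=⊤ → ⊤ (no change)
  #10 pop 3: in=⊤ → ⊤ (no change)

Fixpoint:
  val[0] = ⊤
  val[1] = ⊤
  val[2] = 4
  val[3] = ⊤
  val[4] = ⊤
  val[5] = ⊤
  val[6] = 2

10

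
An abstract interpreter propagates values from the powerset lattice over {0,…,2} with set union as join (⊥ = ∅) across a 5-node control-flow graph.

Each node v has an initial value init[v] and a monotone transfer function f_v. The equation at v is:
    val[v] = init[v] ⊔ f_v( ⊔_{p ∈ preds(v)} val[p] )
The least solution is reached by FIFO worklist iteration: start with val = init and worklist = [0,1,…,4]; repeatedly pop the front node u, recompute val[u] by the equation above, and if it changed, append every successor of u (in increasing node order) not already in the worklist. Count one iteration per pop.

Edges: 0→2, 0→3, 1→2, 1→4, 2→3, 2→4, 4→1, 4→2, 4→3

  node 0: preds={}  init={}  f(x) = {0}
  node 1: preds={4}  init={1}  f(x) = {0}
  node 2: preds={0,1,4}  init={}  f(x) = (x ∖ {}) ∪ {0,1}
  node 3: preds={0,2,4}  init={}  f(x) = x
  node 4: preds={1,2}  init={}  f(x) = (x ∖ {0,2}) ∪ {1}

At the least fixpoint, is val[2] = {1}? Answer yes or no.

no

Worklist (8 pops):
  #1 pop 0: in={} → {0} (was {}); enqueue []
  #2 pop 1: in={} → {0,1} (was {1}); enqueue []
  #3 pop 2: in={0,1} → {0,1} (was {}); enqueue []
  #4 pop 3: in={0,1} → {0,1} (was {}); enqueue []
  #5 pop 4: in={0,1} → {1} (was {}); enqueue [1,2,3]
  #6 pop 1: in={1} → {0,1} (no change)
  #7 pop 2: in={0,1} → {0,1} (no change)
  #8 pop 3: in={0,1} → {0,1} (no change)

Fixpoint:
  val[0] = {0}
  val[1] = {0,1}
  val[2] = {0,1}
  val[3] = {0,1}
  val[4] = {1}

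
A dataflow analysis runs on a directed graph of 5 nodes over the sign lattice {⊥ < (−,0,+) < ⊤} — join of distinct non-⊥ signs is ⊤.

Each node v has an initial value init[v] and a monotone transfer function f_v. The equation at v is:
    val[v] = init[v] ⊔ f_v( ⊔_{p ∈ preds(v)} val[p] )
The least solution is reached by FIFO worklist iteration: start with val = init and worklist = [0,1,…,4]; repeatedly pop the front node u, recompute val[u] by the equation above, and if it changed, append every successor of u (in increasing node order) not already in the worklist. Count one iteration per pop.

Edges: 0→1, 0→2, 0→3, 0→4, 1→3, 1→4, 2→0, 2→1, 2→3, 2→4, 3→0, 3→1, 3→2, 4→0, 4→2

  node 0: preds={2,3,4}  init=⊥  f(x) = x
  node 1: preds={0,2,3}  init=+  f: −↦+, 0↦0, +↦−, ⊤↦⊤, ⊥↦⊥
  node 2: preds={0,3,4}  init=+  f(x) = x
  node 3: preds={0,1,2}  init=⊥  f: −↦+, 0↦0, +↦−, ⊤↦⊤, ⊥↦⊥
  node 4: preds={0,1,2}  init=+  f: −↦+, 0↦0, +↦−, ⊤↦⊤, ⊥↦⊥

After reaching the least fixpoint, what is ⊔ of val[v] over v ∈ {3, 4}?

Trace (12 dequeues):
  [1] u=0 | in + | out + | prev ⊥ | push {}
  [2] u=1 | in + | out ⊤ | prev + | push {}
  [3] u=2 | in + | out + | ==
  [4] u=3 | in ⊤ | out ⊤ | prev ⊥ | push {0,1,2}
  [5] u=4 | in ⊤ | out ⊤ | prev + | push {}
  [6] u=0 | in ⊤ | out ⊤ | prev + | push {3,4}
  [7] u=1 | in ⊤ | out ⊤ | ==
  [8] u=2 | in ⊤ | out ⊤ | prev + | push {0,1}
  [9] u=3 | in ⊤ | out ⊤ | ==
  [10] u=4 | in ⊤ | out ⊤ | ==
  [11] u=0 | in ⊤ | out ⊤ | ==
  [12] u=1 | in ⊤ | out ⊤ | ==

Converged values:
  [0] ⊤
  [1] ⊤
  [2] ⊤
  [3] ⊤
  [4] ⊤

⊤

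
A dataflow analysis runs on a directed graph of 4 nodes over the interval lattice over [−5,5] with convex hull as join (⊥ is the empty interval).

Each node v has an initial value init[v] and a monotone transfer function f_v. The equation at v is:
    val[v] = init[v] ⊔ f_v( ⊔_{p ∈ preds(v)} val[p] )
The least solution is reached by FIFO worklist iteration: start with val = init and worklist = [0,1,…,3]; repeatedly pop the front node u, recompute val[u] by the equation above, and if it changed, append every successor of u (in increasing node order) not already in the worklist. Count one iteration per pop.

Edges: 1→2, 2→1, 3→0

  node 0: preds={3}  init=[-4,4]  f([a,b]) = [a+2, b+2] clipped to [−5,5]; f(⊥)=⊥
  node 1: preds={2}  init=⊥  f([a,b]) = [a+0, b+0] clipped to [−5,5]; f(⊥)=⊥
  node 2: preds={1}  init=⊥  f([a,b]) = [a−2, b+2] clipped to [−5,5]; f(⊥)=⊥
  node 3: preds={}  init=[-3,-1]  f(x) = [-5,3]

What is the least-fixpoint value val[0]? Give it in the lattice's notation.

[-4,5]

Worklist (5 pops):
  #1 pop 0: in=[-3,-1] → [-4,4] (no change)
  #2 pop 1: in=⊥ → ⊥ (no change)
  #3 pop 2: in=⊥ → ⊥ (no change)
  #4 pop 3: in=⊥ → [-5,3] (was [-3,-1]); enqueue [0]
  #5 pop 0: in=[-5,3] → [-4,5] (was [-4,4]); enqueue []

Fixpoint:
  val[0] = [-4,5]
  val[1] = ⊥
  val[2] = ⊥
  val[3] = [-5,3]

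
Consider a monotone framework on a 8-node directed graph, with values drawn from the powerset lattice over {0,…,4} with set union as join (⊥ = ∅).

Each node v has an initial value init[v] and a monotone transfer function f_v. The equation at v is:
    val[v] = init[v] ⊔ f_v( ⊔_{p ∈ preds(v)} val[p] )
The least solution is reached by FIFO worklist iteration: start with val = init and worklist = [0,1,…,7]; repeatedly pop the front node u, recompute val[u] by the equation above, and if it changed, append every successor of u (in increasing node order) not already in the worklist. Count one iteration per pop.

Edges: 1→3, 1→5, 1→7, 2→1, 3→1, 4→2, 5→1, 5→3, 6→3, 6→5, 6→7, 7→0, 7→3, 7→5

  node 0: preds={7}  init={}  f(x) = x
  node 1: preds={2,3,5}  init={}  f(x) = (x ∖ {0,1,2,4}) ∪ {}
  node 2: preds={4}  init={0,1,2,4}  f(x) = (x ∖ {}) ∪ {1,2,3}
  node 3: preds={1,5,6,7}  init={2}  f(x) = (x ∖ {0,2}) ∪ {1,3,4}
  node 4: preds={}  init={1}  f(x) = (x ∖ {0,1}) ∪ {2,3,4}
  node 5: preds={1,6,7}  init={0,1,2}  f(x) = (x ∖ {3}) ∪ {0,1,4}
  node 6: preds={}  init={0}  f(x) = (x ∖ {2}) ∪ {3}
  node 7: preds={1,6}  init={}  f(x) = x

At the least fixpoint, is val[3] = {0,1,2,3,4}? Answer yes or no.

Iteration log — 14 steps:
  step 1. node 0  ⊔preds={}  new={}  stable
  step 2. node 1  ⊔preds={0,1,2,4}  new={}  stable
  step 3. node 2  ⊔preds={1}  new={0,1,2,3,4}  old={0,1,2,4}  +wl: 1
  step 4. node 3  ⊔preds={0,1,2}  new={1,2,3,4}  old={2}  +wl: 
  step 5. node 4  ⊔preds={}  new={1,2,3,4}  old={1}  +wl: 2
  step 6. node 5  ⊔preds={0}  new={0,1,2,4}  old={0,1,2}  +wl: 3
  step 7. node 6  ⊔preds={}  new={0,3}  old={0}  +wl: 5
  step 8. node 7  ⊔preds={0,3}  new={0,3}  old={}  +wl: 0
  step 9. node 1  ⊔preds={0,1,2,3,4}  new={3}  old={}  +wl: 7
  step 10. node 2  ⊔preds={1,2,3,4}  new={0,1,2,3,4}  stable
  step 11. node 3  ⊔preds={0,1,2,3,4}  new={1,2,3,4}  stable
  step 12. node 5  ⊔preds={0,3}  new={0,1,2,4}  stable
  step 13. node 0  ⊔preds={0,3}  new={0,3}  old={}  +wl: 
  step 14. node 7  ⊔preds={0,3}  new={0,3}  stable

Least fixpoint reached:
  node 0: {0,3}
  node 1: {3}
  node 2: {0,1,2,3,4}
  node 3: {1,2,3,4}
  node 4: {1,2,3,4}
  node 5: {0,1,2,4}
  node 6: {0,3}
  node 7: {0,3}

no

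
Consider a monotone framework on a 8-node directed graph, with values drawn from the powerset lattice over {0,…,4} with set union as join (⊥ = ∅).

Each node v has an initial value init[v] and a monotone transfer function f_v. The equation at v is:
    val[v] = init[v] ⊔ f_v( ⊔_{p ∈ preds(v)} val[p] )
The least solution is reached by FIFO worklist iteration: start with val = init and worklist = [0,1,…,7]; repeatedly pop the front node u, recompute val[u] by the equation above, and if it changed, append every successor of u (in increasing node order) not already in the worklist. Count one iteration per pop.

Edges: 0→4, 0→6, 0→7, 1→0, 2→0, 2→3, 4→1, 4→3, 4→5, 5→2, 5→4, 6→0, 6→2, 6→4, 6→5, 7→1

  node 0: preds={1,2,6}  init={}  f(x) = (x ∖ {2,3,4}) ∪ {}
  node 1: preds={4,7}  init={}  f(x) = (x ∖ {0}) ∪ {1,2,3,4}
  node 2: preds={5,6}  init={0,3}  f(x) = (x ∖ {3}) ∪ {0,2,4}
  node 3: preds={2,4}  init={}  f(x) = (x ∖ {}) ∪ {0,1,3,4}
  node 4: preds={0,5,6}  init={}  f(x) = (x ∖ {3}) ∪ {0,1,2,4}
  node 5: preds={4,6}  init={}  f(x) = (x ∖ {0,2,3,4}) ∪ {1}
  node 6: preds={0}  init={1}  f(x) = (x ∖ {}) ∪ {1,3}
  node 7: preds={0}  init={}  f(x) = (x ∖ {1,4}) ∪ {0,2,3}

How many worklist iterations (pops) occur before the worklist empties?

Trace (14 dequeues):
  [1] u=0 | in {0,1,3} | out {0,1} | prev {} | push {}
  [2] u=1 | in {} | out {1,2,3,4} | prev {} | push {0}
  [3] u=2 | in {1} | out {0,1,2,3,4} | prev {0,3} | push {}
  [4] u=3 | in {0,1,2,3,4} | out {0,1,2,3,4} | prev {} | push {}
  [5] u=4 | in {0,1} | out {0,1,2,4} | prev {} | push {1,3}
  [6] u=5 | in {0,1,2,4} | out {1} | prev {} | push {2,4}
  [7] u=6 | in {0,1} | out {0,1,3} | prev {1} | push {5}
  [8] u=7 | in {0,1} | out {0,2,3} | prev {} | push {}
  [9] u=0 | in {0,1,2,3,4} | out {0,1} | ==
  [10] u=1 | in {0,1,2,3,4} | out {1,2,3,4} | ==
  [11] u=3 | in {0,1,2,3,4} | out {0,1,2,3,4} | ==
  [12] u=2 | in {0,1,3} | out {0,1,2,3,4} | ==
  [13] u=4 | in {0,1,3} | out {0,1,2,4} | ==
  [14] u=5 | in {0,1,2,3,4} | out {1} | ==

Converged values:
  [0] {0,1}
  [1] {1,2,3,4}
  [2] {0,1,2,3,4}
  [3] {0,1,2,3,4}
  [4] {0,1,2,4}
  [5] {1}
  [6] {0,1,3}
  [7] {0,2,3}

14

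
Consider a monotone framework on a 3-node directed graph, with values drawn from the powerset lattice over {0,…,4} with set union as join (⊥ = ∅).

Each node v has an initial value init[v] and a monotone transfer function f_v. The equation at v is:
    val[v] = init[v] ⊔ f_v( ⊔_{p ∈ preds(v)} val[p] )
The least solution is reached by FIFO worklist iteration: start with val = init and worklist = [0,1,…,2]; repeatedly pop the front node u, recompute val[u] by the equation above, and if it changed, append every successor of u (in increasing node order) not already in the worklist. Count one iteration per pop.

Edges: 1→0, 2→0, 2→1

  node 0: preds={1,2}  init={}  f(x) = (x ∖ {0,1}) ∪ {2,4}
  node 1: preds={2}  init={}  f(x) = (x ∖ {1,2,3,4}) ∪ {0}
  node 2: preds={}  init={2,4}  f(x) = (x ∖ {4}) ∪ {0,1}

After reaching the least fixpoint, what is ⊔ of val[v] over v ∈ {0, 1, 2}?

{0,1,2,4}

Trace (5 dequeues):
  [1] u=0 | in {2,4} | out {2,4} | prev {} | push {}
  [2] u=1 | in {2,4} | out {0} | prev {} | push {0}
  [3] u=2 | in {} | out {0,1,2,4} | prev {2,4} | push {1}
  [4] u=0 | in {0,1,2,4} | out {2,4} | ==
  [5] u=1 | in {0,1,2,4} | out {0} | ==

Converged values:
  [0] {2,4}
  [1] {0}
  [2] {0,1,2,4}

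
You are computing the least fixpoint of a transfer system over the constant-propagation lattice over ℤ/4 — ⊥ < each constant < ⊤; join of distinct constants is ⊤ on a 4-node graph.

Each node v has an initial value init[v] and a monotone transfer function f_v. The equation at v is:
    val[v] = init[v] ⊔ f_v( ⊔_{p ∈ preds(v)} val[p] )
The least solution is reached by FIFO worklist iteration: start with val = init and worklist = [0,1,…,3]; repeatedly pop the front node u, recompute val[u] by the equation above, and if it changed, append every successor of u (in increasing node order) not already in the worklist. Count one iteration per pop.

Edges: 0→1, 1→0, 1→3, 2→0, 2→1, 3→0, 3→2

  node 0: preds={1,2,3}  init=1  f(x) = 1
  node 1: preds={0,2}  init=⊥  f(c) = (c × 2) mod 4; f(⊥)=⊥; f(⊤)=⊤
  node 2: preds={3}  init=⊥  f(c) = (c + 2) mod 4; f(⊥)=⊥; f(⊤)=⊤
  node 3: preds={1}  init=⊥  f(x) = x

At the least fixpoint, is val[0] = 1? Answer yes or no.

Worklist (14 pops):
  #1 pop 0: in=⊥ → 1 (no change)
  #2 pop 1: in=1 → 2 (was ⊥); enqueue [0]
  #3 pop 2: in=⊥ → ⊥ (no change)
  #4 pop 3: in=2 → 2 (was ⊥); enqueue [2]
  #5 pop 0: in=2 → 1 (no change)
  #6 pop 2: in=2 → 0 (was ⊥); enqueue [0,1]
  #7 pop 0: in=⊤ → 1 (no change)
  #8 pop 1: in=⊤ → ⊤ (was 2); enqueue [0,3]
  #9 pop 0: in=⊤ → 1 (no change)
  #10 pop 3: in=⊤ → ⊤ (was 2); enqueue [0,2]
  #11 pop 0: in=⊤ → 1 (no change)
  #12 pop 2: in=⊤ → ⊤ (was 0); enqueue [0,1]
  #13 pop 0: in=⊤ → 1 (no change)
  #14 pop 1: in=⊤ → ⊤ (no change)

Fixpoint:
  val[0] = 1
  val[1] = ⊤
  val[2] = ⊤
  val[3] = ⊤

yes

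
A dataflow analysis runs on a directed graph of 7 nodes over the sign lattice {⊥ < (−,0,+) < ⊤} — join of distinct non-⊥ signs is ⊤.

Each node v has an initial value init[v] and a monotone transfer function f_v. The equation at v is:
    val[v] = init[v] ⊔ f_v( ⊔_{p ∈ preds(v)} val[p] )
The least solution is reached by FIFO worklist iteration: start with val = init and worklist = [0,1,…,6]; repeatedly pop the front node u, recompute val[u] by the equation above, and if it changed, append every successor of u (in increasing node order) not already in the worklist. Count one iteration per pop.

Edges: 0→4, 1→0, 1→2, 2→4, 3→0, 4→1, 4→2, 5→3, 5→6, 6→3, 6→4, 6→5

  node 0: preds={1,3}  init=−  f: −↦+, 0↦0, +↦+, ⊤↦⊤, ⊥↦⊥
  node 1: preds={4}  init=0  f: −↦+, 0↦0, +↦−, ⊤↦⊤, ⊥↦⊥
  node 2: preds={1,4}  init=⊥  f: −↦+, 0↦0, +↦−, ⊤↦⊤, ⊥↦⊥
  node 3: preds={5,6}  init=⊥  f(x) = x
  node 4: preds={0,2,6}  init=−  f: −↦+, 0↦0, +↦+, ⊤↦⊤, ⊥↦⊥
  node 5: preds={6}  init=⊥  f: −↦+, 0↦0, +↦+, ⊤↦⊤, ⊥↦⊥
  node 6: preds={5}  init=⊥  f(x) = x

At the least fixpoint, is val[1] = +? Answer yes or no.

no

Worklist (10 pops):
  #1 pop 0: in=0 → ⊤ (was −); enqueue []
  #2 pop 1: in=− → ⊤ (was 0); enqueue [0]
  #3 pop 2: in=⊤ → ⊤ (was ⊥); enqueue []
  #4 pop 3: in=⊥ → ⊥ (no change)
  #5 pop 4: in=⊤ → ⊤ (was −); enqueue [1,2]
  #6 pop 5: in=⊥ → ⊥ (no change)
  #7 pop 6: in=⊥ → ⊥ (no change)
  #8 pop 0: in=⊤ → ⊤ (no change)
  #9 pop 1: in=⊤ → ⊤ (no change)
  #10 pop 2: in=⊤ → ⊤ (no change)

Fixpoint:
  val[0] = ⊤
  val[1] = ⊤
  val[2] = ⊤
  val[3] = ⊥
  val[4] = ⊤
  val[5] = ⊥
  val[6] = ⊥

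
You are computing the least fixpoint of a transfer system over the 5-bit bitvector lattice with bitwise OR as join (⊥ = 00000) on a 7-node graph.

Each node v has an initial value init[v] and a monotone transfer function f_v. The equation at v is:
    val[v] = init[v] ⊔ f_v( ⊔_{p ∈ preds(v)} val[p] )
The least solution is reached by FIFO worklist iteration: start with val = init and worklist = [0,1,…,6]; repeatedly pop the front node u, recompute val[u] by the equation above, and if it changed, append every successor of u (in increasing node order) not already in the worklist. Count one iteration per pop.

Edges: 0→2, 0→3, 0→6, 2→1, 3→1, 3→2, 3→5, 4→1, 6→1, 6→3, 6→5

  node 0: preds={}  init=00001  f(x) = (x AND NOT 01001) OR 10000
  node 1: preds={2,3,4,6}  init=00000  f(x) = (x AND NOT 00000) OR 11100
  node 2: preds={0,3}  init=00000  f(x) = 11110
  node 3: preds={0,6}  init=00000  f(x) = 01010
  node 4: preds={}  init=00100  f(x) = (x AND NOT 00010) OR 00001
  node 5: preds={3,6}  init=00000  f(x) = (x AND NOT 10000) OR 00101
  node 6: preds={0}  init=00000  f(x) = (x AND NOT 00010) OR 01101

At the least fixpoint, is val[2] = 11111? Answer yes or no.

Iteration log — 11 steps:
  step 1. node 0  ⊔preds=00000  new=10001  old=00001  +wl: 
  step 2. node 1  ⊔preds=00100  new=11100  old=00000  +wl: 
  step 3. node 2  ⊔preds=10001  new=11110  old=00000  +wl: 1
  step 4. node 3  ⊔preds=10001  new=01010  old=00000  +wl: 2
  step 5. node 4  ⊔preds=00000  new=00101  old=00100  +wl: 
  step 6. node 5  ⊔preds=01010  new=01111  old=00000  +wl: 
  step 7. node 6  ⊔preds=10001  new=11101  old=00000  +wl: 3,5
  step 8. node 1  ⊔preds=11111  new=11111  old=11100  +wl: 
  step 9. node 2  ⊔preds=11011  new=11110  stable
  step 10. node 3  ⊔preds=11101  new=01010  stable
  step 11. node 5  ⊔preds=11111  new=01111  stable

Least fixpoint reached:
  node 0: 10001
  node 1: 11111
  node 2: 11110
  node 3: 01010
  node 4: 00101
  node 5: 01111
  node 6: 11101

no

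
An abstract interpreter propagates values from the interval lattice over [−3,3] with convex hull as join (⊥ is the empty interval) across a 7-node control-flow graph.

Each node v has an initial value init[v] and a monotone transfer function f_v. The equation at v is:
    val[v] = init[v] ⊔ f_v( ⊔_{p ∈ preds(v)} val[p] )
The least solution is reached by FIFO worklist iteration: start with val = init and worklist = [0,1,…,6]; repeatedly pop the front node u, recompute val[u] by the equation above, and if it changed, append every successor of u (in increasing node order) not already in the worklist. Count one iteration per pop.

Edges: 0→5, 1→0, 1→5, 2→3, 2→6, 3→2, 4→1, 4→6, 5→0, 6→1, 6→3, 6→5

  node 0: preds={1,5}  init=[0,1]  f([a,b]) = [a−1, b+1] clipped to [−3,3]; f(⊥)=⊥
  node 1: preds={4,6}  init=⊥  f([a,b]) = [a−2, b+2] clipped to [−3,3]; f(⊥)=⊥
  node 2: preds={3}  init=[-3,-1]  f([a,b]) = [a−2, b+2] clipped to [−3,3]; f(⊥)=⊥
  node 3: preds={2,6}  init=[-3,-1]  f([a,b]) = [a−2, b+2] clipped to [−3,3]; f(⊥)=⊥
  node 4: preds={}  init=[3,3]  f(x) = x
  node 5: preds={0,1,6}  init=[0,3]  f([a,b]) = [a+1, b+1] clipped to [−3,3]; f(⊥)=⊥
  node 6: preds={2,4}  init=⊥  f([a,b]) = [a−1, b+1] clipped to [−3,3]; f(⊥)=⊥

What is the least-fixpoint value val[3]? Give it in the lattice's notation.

Iteration log — 15 steps:
  step 1. node 0  ⊔preds=[0,3]  new=[-1,3]  old=[0,1]  +wl: 
  step 2. node 1  ⊔preds=[3,3]  new=[1,3]  old=⊥  +wl: 0
  step 3. node 2  ⊔preds=[-3,-1]  new=[-3,1]  old=[-3,-1]  +wl: 
  step 4. node 3  ⊔preds=[-3,1]  new=[-3,3]  old=[-3,-1]  +wl: 2
  step 5. node 4  ⊔preds=⊥  new=[3,3]  stable
  step 6. node 5  ⊔preds=[-1,3]  new=[0,3]  stable
  step 7. node 6  ⊔preds=[-3,3]  new=[-3,3]  old=⊥  +wl: 1,3,5
  step 8. node 0  ⊔preds=[0,3]  new=[-1,3]  stable
  step 9. node 2  ⊔preds=[-3,3]  new=[-3,3]  old=[-3,1]  +wl: 6
  step 10. node 1  ⊔preds=[-3,3]  new=[-3,3]  old=[1,3]  +wl: 0
  step 11. node 3  ⊔preds=[-3,3]  new=[-3,3]  stable
  step 12. node 5  ⊔preds=[-3,3]  new=[-2,3]  old=[0,3]  +wl: 
  step 13. node 6  ⊔preds=[-3,3]  new=[-3,3]  stable
  step 14. node 0  ⊔preds=[-3,3]  new=[-3,3]  old=[-1,3]  +wl: 5
  step 15. node 5  ⊔preds=[-3,3]  new=[-2,3]  stable

Least fixpoint reached:
  node 0: [-3,3]
  node 1: [-3,3]
  node 2: [-3,3]
  node 3: [-3,3]
  node 4: [3,3]
  node 5: [-2,3]
  node 6: [-3,3]

[-3,3]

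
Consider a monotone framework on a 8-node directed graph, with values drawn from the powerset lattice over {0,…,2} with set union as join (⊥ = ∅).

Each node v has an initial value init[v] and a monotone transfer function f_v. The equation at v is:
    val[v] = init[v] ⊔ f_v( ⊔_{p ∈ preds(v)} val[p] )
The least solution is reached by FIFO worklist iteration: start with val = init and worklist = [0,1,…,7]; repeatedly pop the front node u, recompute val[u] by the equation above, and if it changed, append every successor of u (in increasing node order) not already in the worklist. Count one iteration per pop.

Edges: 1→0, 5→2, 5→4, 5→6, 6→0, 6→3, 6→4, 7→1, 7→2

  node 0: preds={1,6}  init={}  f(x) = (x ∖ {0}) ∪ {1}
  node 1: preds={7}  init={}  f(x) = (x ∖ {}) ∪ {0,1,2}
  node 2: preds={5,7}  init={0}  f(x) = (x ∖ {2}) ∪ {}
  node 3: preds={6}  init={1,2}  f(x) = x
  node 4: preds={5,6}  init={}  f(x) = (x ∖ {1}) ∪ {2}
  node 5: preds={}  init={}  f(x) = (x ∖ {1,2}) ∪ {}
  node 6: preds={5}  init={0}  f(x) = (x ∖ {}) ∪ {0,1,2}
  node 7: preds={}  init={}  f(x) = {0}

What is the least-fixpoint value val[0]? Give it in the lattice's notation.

{1,2}

Worklist (13 pops):
  #1 pop 0: in={0} → {1} (was {}); enqueue []
  #2 pop 1: in={} → {0,1,2} (was {}); enqueue [0]
  #3 pop 2: in={} → {0} (no change)
  #4 pop 3: in={0} → {0,1,2} (was {1,2}); enqueue []
  #5 pop 4: in={0} → {0,2} (was {}); enqueue []
  #6 pop 5: in={} → {} (no change)
  #7 pop 6: in={} → {0,1,2} (was {0}); enqueue [3,4]
  #8 pop 7: in={} → {0} (was {}); enqueue [1,2]
  #9 pop 0: in={0,1,2} → {1,2} (was {1}); enqueue []
  #10 pop 3: in={0,1,2} → {0,1,2} (no change)
  #11 pop 4: in={0,1,2} → {0,2} (no change)
  #12 pop 1: in={0} → {0,1,2} (no change)
  #13 pop 2: in={0} → {0} (no change)

Fixpoint:
  val[0] = {1,2}
  val[1] = {0,1,2}
  val[2] = {0}
  val[3] = {0,1,2}
  val[4] = {0,2}
  val[5] = {}
  val[6] = {0,1,2}
  val[7] = {0}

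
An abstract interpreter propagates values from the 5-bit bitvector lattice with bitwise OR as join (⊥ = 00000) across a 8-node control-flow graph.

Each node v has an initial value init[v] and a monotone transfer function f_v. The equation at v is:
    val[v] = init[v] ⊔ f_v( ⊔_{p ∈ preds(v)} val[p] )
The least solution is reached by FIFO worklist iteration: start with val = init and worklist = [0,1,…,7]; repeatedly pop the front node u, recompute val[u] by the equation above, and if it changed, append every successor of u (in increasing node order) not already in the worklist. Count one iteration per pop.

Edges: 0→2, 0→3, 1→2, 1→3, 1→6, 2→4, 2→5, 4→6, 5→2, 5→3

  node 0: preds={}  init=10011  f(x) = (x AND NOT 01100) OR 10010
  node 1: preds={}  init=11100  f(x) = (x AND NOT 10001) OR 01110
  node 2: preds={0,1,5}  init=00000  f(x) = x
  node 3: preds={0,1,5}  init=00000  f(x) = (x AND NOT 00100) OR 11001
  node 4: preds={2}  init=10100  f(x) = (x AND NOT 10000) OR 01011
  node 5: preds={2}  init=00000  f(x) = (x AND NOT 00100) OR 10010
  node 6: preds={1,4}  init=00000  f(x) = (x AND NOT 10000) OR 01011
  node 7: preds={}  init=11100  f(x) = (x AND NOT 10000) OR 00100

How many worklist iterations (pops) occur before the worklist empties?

10

Iteration log — 10 steps:
  step 1. node 0  ⊔preds=00000  new=10011  stable
  step 2. node 1  ⊔preds=00000  new=11110  old=11100  +wl: 
  step 3. node 2  ⊔preds=11111  new=11111  old=00000  +wl: 
  step 4. node 3  ⊔preds=11111  new=11011  old=00000  +wl: 
  step 5. node 4  ⊔preds=11111  new=11111  old=10100  +wl: 
  step 6. node 5  ⊔preds=11111  new=11011  old=00000  +wl: 2,3
  step 7. node 6  ⊔preds=11111  new=01111  old=00000  +wl: 
  step 8. node 7  ⊔preds=00000  new=11100  stable
  step 9. node 2  ⊔preds=11111  new=11111  stable
  step 10. node 3  ⊔preds=11111  new=11011  stable

Least fixpoint reached:
  node 0: 10011
  node 1: 11110
  node 2: 11111
  node 3: 11011
  node 4: 11111
  node 5: 11011
  node 6: 01111
  node 7: 11100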